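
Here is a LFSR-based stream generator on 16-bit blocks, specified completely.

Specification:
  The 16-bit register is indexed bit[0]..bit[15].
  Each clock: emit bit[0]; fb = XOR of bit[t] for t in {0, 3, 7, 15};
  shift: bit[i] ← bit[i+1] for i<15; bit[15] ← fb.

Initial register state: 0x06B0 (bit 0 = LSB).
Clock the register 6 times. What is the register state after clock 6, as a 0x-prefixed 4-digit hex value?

0x641A

reg_0 = 0x06B0
clock 1: out=0, reg = 0x8358
clock 2: out=0, reg = 0x41AC
clock 3: out=0, reg = 0x20D6
clock 4: out=0, reg = 0x906B
clock 5: out=1, reg = 0xC835
clock 6: out=1, reg = 0x641A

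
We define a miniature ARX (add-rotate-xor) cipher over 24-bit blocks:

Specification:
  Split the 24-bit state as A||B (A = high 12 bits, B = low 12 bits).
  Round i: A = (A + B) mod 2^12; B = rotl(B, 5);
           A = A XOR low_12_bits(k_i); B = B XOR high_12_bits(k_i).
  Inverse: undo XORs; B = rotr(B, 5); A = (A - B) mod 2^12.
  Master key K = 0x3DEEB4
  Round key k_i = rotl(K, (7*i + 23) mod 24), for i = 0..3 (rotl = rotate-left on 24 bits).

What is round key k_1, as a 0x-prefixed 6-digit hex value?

K = 0x3DEEB4
k_0 = rotl(K, (7*0+23) mod 24) = rotl(K, 23) = 0x1EF75A
k_1 = rotl(K, (7*1+23) mod 24) = rotl(K, 6) = 0x7BAD0F

0x7BAD0F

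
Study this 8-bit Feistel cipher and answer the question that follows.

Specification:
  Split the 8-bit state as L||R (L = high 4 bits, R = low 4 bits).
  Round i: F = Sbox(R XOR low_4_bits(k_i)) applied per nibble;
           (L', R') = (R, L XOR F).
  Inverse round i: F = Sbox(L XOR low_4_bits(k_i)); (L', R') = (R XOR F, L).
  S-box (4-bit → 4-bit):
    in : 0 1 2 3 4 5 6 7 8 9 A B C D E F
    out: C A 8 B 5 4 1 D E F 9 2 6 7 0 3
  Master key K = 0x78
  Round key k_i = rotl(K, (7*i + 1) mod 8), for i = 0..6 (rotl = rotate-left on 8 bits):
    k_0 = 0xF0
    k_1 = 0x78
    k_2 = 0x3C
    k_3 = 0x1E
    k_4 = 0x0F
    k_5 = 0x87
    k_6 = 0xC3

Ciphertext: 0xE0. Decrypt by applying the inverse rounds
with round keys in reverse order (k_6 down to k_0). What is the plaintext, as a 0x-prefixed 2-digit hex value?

s_0 = ciphertext = 0xE0
s_1 = InvRound(s_0, k_6) = 0x7E
s_2 = InvRound(s_1, k_5) = 0x27
s_3 = InvRound(s_2, k_4) = 0x02
s_4 = InvRound(s_3, k_3) = 0x20
s_5 = InvRound(s_4, k_2) = 0x02
s_6 = InvRound(s_5, k_1) = 0xC0
s_7 = InvRound(s_6, k_0) = 0x6C

0x6C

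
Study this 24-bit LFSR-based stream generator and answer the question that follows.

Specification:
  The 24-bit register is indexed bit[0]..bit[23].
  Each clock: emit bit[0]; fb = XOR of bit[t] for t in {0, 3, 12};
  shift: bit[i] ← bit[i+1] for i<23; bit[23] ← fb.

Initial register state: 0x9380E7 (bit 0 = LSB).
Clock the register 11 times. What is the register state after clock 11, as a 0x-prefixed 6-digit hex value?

reg_0 = 0x9380E7
clock 1: out=1, reg = 0xC9C073
clock 2: out=1, reg = 0xE4E039
clock 3: out=1, reg = 0x72701C
clock 4: out=0, reg = 0x39380E
clock 5: out=0, reg = 0x1C9C07
clock 6: out=1, reg = 0x0E4E03
clock 7: out=1, reg = 0x872701
clock 8: out=1, reg = 0xC39380
clock 9: out=0, reg = 0xE1C9C0
clock 10: out=0, reg = 0x70E4E0
clock 11: out=0, reg = 0x387270

0x387270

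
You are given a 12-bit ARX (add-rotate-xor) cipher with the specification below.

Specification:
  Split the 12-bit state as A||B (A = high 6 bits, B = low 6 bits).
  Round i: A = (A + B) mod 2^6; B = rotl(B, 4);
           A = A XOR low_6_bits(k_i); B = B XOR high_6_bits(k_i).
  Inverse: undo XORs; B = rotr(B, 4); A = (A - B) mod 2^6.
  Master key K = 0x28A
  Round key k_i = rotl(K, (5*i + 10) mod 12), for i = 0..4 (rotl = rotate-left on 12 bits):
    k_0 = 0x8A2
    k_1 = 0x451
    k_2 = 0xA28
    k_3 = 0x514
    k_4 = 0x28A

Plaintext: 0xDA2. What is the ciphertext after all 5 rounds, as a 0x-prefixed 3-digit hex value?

0xEDE

s_0 = plaintext = 0xDA2
s_1 = Round(s_0, k_0) = 0xE8A
s_2 = Round(s_1, k_1) = 0x573
s_3 = Round(s_2, k_2) = 0x814
s_4 = Round(s_3, k_3) = 0x811
s_5 = Round(s_4, k_4) = 0xEDE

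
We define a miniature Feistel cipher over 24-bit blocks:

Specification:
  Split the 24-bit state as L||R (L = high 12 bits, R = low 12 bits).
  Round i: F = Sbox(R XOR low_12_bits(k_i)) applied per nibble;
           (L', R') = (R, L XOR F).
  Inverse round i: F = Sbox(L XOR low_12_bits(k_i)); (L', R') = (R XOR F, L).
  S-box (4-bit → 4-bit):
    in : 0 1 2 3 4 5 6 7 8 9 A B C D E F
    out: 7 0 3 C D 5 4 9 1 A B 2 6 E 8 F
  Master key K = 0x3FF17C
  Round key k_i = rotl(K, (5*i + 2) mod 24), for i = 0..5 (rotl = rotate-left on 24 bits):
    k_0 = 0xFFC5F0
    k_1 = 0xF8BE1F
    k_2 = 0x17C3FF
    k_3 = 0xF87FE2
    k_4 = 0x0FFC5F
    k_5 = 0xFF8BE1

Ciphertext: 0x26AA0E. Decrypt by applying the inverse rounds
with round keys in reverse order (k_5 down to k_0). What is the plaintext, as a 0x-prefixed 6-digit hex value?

0x22E951

s_0 = ciphertext = 0x26AA0E
s_1 = InvRound(s_0, k_5) = 0x01C26A
s_2 = InvRound(s_1, k_4) = 0x4B601C
s_3 = InvRound(s_2, k_3) = 0x2414B6
s_4 = InvRound(s_3, k_2) = 0x49E241
s_5 = InvRound(s_4, k_1) = 0x95149E
s_6 = InvRound(s_5, k_0) = 0x22E951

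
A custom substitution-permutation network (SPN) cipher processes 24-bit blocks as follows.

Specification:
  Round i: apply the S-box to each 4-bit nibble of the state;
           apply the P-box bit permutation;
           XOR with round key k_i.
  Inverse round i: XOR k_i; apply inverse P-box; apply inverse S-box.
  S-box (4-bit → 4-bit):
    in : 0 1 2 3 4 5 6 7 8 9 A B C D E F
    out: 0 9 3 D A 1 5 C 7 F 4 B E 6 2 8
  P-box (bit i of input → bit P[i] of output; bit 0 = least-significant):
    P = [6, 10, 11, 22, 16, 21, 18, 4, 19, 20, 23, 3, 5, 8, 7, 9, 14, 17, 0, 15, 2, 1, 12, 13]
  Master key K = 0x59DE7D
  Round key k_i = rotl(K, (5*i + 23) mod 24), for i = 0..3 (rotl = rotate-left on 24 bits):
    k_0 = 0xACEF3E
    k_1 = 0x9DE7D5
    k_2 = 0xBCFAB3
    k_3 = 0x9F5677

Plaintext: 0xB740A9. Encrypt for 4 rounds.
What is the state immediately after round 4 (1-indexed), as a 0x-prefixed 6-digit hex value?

s_0 = plaintext = 0xB740A9
s_1 = Round(s_0, k_0) = 0xE84079
s_2 = Round(s_1, k_1) = 0xDBA886
s_3 = Round(s_2, k_2) = 0x032271
s_4 = Round(s_3, k_3) = 0xC39706

0xC39706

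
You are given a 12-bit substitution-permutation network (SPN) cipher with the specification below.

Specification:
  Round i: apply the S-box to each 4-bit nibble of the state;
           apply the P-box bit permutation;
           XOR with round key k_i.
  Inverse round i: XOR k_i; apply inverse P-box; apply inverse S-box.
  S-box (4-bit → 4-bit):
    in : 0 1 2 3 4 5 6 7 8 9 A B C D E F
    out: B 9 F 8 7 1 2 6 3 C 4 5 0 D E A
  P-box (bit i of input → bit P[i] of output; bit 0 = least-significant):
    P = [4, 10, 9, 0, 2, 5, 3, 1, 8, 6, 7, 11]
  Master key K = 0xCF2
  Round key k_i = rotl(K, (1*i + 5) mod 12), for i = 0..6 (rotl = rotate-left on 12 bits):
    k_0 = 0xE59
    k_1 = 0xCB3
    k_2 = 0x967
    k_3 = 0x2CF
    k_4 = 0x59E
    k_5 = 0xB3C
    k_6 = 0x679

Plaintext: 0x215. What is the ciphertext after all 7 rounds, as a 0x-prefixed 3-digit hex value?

s_0 = plaintext = 0x215
s_1 = Round(s_0, k_0) = 0x78F
s_2 = Round(s_1, k_1) = 0x856
s_3 = Round(s_2, k_2) = 0xC23
s_4 = Round(s_3, k_3) = 0x2E0
s_5 = Round(s_4, k_4) = 0x865
s_6 = Round(s_5, k_5) = 0xA4C
s_7 = Round(s_6, k_6) = 0x6D5

0x6D5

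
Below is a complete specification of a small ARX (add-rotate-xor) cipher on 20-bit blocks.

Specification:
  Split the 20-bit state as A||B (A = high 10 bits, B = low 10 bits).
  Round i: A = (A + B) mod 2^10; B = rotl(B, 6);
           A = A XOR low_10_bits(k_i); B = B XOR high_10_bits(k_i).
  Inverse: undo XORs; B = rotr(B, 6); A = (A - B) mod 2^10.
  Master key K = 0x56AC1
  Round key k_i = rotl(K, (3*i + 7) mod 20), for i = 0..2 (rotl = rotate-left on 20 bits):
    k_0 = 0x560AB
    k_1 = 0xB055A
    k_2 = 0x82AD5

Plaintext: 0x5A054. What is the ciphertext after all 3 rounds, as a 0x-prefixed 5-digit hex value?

0xD9F12

s_0 = plaintext = 0x5A054
s_1 = Round(s_0, k_0) = 0x45C5D
s_2 = Round(s_1, k_1) = 0x0B984
s_3 = Round(s_2, k_2) = 0xD9F12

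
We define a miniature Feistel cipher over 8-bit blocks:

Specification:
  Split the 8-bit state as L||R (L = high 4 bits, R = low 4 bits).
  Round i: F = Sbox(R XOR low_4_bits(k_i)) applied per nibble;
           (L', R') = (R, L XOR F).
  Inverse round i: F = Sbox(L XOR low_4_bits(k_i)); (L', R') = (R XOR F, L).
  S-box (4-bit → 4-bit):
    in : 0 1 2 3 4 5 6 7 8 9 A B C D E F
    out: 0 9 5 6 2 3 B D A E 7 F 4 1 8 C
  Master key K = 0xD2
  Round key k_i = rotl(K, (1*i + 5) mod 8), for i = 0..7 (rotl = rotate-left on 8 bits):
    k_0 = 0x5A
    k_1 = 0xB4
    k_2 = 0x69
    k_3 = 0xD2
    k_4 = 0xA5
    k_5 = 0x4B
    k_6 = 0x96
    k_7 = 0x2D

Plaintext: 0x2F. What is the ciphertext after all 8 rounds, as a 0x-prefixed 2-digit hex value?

s_0 = plaintext = 0x2F
s_1 = Round(s_0, k_0) = 0xF1
s_2 = Round(s_1, k_1) = 0x1C
s_3 = Round(s_2, k_2) = 0xC2
s_4 = Round(s_3, k_3) = 0x2C
s_5 = Round(s_4, k_4) = 0xCC
s_6 = Round(s_5, k_5) = 0xC1
s_7 = Round(s_6, k_6) = 0x11
s_8 = Round(s_7, k_7) = 0x15

0x15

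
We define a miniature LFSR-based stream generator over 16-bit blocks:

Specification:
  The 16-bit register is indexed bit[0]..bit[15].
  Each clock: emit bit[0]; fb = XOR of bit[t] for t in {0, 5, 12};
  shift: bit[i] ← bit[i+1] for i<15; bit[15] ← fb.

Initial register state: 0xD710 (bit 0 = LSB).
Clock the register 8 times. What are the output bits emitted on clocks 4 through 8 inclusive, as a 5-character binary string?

reg_0 = 0xD710
clock 1: out=0, reg = 0xEB88
clock 2: out=0, reg = 0x75C4
clock 3: out=0, reg = 0xBAE2
clock 4: out=0, reg = 0x5D71
clock 5: out=1, reg = 0xAEB8
clock 6: out=0, reg = 0xD75C
clock 7: out=0, reg = 0xEBAE
clock 8: out=0, reg = 0xF5D7

01000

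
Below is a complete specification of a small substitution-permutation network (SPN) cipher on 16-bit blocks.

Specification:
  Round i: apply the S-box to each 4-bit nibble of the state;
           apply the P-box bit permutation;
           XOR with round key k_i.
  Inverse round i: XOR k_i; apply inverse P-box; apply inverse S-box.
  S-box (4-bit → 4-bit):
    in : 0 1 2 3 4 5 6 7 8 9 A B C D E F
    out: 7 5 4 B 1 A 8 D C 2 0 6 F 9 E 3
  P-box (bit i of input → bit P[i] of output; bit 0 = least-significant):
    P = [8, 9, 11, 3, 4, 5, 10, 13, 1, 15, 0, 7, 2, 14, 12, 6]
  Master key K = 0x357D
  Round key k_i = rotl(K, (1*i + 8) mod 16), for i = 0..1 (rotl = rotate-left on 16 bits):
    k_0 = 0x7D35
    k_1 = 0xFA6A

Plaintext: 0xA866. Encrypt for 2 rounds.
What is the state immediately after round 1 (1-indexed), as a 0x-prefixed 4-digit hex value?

s_0 = plaintext = 0xA866
s_1 = Round(s_0, k_0) = 0x5DBC
s_2 = Round(s_1, k_1) = 0xB580

0x5DBC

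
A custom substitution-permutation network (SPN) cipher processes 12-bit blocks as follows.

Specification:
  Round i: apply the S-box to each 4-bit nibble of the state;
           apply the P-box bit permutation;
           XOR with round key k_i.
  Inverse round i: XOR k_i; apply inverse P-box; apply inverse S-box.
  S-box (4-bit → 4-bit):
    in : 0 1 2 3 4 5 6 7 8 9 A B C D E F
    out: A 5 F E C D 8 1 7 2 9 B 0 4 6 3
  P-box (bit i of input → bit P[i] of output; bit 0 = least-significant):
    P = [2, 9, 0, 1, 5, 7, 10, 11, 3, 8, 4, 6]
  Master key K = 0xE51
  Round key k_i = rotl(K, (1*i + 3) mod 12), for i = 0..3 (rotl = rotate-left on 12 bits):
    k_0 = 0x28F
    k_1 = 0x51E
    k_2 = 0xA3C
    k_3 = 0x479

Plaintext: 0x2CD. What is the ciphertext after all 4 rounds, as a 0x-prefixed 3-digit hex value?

s_0 = plaintext = 0x2CD
s_1 = Round(s_0, k_0) = 0x3D6
s_2 = Round(s_1, k_1) = 0x04C
s_3 = Round(s_2, k_2) = 0x77C
s_4 = Round(s_3, k_3) = 0x451

0x451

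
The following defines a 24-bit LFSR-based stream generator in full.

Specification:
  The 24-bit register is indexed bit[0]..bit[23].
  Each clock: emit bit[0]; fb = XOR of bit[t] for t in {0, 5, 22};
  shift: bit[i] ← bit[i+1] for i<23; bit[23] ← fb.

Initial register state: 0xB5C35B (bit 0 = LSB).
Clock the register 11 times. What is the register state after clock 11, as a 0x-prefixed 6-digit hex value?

0x77F6B8

reg_0 = 0xB5C35B
clock 1: out=1, reg = 0xDAE1AD
clock 2: out=1, reg = 0xED70D6
clock 3: out=0, reg = 0xF6B86B
clock 4: out=1, reg = 0xFB5C35
clock 5: out=1, reg = 0xFDAE1A
clock 6: out=0, reg = 0xFED70D
clock 7: out=1, reg = 0x7F6B86
clock 8: out=0, reg = 0xBFB5C3
clock 9: out=1, reg = 0xDFDAE1
clock 10: out=1, reg = 0xEFED70
clock 11: out=0, reg = 0x77F6B8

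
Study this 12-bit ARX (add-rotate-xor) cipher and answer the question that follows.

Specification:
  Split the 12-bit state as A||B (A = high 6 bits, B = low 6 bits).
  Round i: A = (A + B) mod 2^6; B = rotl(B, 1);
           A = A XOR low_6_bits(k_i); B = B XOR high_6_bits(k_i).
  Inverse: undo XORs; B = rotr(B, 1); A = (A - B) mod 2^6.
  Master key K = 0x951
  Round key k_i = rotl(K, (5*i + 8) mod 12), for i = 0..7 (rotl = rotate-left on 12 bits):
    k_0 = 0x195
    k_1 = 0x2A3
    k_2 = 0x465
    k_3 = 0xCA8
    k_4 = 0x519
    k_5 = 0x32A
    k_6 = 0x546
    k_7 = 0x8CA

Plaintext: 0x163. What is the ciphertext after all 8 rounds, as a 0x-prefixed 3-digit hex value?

s_0 = plaintext = 0x163
s_1 = Round(s_0, k_0) = 0xF41
s_2 = Round(s_1, k_1) = 0x748
s_3 = Round(s_2, k_2) = 0x001
s_4 = Round(s_3, k_3) = 0xA70
s_5 = Round(s_4, k_4) = 0x035
s_6 = Round(s_5, k_5) = 0x7E7
s_7 = Round(s_6, k_6) = 0x01A
s_8 = Round(s_7, k_7) = 0x417

0x417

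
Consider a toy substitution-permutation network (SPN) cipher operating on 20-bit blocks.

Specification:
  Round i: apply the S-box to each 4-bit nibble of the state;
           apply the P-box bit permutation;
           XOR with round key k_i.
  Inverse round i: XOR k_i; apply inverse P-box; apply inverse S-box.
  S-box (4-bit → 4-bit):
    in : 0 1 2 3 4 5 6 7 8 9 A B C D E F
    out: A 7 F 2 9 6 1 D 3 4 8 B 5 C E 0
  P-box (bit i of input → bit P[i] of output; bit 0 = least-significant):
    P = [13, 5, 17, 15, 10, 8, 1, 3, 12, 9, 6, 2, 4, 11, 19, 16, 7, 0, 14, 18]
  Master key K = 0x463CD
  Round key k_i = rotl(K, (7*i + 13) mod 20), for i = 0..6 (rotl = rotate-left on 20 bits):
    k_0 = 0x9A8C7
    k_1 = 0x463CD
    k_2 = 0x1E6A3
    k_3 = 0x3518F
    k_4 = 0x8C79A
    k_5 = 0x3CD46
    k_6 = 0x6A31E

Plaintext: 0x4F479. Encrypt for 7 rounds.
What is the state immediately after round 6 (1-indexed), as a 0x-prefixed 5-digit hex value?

0x7ACCE

s_0 = plaintext = 0x4F479
s_1 = Round(s_0, k_0) = 0xFBC49
s_2 = Round(s_1, k_1) = 0x77F95
s_3 = Round(s_2, k_2) = 0xEA611
s_4 = Round(s_3, k_3) = 0x424AC
s_5 = Round(s_4, k_4) = 0x7FF06
s_6 = Round(s_5, k_5) = 0x7ACCE
s_7 = Round(s_6, k_6) = 0x177FC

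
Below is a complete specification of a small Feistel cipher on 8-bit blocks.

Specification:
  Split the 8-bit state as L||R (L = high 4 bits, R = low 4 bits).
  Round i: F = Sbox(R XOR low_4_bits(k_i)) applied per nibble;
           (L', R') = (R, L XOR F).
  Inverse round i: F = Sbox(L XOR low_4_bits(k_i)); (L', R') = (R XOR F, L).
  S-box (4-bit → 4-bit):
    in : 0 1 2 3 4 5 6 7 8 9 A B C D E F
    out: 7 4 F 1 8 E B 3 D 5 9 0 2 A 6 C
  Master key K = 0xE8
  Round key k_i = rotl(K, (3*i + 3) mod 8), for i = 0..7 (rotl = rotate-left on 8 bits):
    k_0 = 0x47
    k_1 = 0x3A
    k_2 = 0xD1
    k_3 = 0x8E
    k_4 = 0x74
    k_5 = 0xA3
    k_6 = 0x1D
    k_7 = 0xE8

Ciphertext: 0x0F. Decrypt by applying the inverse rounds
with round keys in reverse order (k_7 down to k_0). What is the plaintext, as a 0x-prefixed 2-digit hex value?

s_0 = ciphertext = 0x0F
s_1 = InvRound(s_0, k_7) = 0x20
s_2 = InvRound(s_1, k_6) = 0xC2
s_3 = InvRound(s_2, k_5) = 0xEC
s_4 = InvRound(s_3, k_4) = 0x5E
s_5 = InvRound(s_4, k_3) = 0xE5
s_6 = InvRound(s_5, k_2) = 0x9E
s_7 = InvRound(s_6, k_1) = 0xF9
s_8 = InvRound(s_7, k_0) = 0x4F

0x4F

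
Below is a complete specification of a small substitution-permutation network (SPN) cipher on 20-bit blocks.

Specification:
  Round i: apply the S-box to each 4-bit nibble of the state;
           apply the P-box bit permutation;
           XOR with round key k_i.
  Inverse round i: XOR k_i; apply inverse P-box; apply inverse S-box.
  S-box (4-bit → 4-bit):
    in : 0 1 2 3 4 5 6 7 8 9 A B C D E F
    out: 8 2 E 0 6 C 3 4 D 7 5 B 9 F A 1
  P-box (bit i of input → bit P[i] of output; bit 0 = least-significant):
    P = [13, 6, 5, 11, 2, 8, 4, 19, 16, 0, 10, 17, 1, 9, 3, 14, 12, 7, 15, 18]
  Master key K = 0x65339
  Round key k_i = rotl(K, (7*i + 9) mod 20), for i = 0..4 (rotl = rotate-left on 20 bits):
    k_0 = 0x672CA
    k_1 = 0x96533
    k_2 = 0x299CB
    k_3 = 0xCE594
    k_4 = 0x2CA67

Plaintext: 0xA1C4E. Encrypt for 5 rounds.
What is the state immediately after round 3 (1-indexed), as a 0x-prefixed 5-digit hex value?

s_0 = plaintext = 0xA1C4E
s_1 = Round(s_0, k_0) = 0x5E99A
s_2 = Round(s_1, k_1) = 0xC8206
s_3 = Round(s_2, k_2) = 0xCED80
s_4 = Round(s_3, k_3) = 0x3BB81
s_5 = Round(s_4, k_4) = 0x98830

0xCED80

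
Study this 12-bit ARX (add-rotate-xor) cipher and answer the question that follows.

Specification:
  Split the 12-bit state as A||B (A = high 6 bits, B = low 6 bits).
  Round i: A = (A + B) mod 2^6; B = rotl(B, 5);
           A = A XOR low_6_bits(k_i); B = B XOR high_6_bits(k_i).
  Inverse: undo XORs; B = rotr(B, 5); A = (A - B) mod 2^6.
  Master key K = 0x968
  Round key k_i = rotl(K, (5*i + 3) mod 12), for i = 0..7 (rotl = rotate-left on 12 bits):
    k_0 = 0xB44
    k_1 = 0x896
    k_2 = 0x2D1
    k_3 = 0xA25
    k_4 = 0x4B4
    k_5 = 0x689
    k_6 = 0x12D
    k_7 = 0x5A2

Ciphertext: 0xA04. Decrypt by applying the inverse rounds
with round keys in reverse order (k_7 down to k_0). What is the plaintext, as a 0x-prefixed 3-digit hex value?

0xD10

s_0 = ciphertext = 0xA04
s_1 = InvRound(s_0, k_7) = 0x9A4
s_2 = InvRound(s_1, k_6) = 0x281
s_3 = InvRound(s_2, k_5) = 0x376
s_4 = InvRound(s_3, k_4) = 0xC09
s_5 = InvRound(s_4, k_3) = 0x483
s_6 = InvRound(s_5, k_2) = 0xCD0
s_7 = InvRound(s_6, k_1) = 0x025
s_8 = InvRound(s_7, k_0) = 0xD10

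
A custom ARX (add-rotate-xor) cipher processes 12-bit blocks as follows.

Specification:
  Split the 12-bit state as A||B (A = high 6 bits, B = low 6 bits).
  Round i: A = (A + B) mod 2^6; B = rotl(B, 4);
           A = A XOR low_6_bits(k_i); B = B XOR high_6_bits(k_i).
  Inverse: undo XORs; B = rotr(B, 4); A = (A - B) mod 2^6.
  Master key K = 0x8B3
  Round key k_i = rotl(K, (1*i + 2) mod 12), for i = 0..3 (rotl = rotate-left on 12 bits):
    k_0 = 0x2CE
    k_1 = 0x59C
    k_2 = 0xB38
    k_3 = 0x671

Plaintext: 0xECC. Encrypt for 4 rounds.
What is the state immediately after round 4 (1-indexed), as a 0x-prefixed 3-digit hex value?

s_0 = plaintext = 0xECC
s_1 = Round(s_0, k_0) = 0x248
s_2 = Round(s_1, k_1) = 0x354
s_3 = Round(s_2, k_2) = 0x669
s_4 = Round(s_3, k_3) = 0xCC3

0xCC3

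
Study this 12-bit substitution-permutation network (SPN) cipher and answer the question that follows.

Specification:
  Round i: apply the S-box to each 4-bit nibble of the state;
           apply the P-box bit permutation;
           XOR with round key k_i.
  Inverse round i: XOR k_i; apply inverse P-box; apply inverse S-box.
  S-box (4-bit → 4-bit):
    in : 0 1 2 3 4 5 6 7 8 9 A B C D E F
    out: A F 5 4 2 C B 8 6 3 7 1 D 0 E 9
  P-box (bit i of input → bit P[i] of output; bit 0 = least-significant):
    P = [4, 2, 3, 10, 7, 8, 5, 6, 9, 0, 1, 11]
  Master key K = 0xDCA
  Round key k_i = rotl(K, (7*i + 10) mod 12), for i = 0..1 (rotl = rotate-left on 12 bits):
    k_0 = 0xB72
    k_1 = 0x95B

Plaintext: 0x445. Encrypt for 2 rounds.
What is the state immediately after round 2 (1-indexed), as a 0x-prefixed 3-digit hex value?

s_0 = plaintext = 0x445
s_1 = Round(s_0, k_0) = 0xE7B
s_2 = Round(s_1, k_1) = 0x108

0x108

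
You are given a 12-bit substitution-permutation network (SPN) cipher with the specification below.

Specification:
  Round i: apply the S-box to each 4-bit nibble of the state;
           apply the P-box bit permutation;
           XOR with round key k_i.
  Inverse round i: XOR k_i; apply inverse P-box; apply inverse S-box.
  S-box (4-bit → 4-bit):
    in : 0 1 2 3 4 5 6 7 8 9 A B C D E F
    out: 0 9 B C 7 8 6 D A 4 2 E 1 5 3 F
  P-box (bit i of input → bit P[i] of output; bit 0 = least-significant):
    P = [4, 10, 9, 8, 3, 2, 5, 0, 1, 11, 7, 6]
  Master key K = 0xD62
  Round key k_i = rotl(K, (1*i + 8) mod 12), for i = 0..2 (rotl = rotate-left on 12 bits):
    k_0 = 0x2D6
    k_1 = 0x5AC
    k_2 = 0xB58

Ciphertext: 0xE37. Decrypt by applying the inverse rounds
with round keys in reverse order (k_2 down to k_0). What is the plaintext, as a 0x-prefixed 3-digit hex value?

s_0 = ciphertext = 0xE37
s_1 = InvRound(s_0, k_2) = 0x1F8
s_2 = InvRound(s_1, k_1) = 0x5AE
s_3 = InvRound(s_2, k_0) = 0x5DF

0x5DF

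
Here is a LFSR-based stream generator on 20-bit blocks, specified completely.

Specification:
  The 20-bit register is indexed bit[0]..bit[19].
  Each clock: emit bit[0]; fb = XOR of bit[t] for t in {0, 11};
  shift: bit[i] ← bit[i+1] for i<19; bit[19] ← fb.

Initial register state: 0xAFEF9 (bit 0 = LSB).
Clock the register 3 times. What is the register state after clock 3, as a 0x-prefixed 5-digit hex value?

0xD5FDF

reg_0 = 0xAFEF9
clock 1: out=1, reg = 0x57F7C
clock 2: out=0, reg = 0xABFBE
clock 3: out=0, reg = 0xD5FDF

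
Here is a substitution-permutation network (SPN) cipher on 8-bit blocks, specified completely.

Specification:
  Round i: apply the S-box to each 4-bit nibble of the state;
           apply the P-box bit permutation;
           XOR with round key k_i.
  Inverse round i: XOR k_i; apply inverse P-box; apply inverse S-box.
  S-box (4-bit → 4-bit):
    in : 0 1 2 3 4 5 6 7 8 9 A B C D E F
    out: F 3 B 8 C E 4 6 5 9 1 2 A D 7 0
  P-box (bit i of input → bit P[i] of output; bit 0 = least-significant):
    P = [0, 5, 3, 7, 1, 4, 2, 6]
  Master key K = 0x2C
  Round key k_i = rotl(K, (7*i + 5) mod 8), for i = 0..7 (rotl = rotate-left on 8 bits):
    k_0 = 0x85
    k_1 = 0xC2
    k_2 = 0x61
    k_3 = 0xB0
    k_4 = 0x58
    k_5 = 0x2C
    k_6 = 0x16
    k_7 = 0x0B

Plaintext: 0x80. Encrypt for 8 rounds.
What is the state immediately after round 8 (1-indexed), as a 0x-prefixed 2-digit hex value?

s_0 = plaintext = 0x80
s_1 = Round(s_0, k_0) = 0x2A
s_2 = Round(s_1, k_1) = 0x91
s_3 = Round(s_2, k_2) = 0x02
s_4 = Round(s_3, k_3) = 0x47
s_5 = Round(s_4, k_4) = 0x34
s_6 = Round(s_5, k_5) = 0xE4
s_7 = Round(s_6, k_6) = 0x88
s_8 = Round(s_7, k_7) = 0x04

0x04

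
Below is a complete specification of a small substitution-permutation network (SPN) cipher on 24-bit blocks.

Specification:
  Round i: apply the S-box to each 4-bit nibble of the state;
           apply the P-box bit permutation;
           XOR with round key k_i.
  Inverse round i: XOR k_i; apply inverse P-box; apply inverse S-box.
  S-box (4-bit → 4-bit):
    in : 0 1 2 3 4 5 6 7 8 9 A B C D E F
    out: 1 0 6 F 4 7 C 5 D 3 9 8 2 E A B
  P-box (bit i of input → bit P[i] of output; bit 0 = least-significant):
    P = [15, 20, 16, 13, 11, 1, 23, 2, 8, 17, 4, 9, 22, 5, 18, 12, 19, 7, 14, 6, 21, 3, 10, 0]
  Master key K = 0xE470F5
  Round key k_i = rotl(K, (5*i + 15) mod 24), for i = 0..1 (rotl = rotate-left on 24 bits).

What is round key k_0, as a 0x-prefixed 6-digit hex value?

K = 0xE470F5
k_0 = rotl(K, (5*0+15) mod 24) = rotl(K, 15) = 0x7AF238

0x7AF238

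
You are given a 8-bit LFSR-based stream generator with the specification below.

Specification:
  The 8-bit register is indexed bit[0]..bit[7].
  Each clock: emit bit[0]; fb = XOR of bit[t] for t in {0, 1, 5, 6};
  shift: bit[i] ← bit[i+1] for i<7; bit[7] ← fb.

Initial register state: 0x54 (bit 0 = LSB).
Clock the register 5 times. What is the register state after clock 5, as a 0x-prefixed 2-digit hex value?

0x8A

reg_0 = 0x54
clock 1: out=0, reg = 0xAA
clock 2: out=0, reg = 0x55
clock 3: out=1, reg = 0x2A
clock 4: out=0, reg = 0x15
clock 5: out=1, reg = 0x8A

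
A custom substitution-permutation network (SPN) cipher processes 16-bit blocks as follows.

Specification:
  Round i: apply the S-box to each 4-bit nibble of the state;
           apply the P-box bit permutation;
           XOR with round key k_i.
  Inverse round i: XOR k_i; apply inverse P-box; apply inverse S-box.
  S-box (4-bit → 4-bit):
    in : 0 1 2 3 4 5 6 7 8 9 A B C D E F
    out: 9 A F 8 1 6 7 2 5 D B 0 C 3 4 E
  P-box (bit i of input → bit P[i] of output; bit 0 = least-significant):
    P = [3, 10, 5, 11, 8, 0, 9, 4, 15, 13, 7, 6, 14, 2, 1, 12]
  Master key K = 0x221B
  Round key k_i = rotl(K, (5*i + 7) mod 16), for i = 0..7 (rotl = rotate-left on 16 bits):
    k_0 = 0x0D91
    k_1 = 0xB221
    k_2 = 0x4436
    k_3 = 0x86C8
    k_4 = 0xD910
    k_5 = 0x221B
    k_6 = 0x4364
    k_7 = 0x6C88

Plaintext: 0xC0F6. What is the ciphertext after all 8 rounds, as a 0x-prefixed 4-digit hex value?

0x7EDD

s_0 = plaintext = 0xC0F6
s_1 = Round(s_0, k_0) = 0x9BEA
s_2 = Round(s_1, k_1) = 0xEC2B
s_3 = Round(s_2, k_2) = 0x47E5
s_4 = Round(s_3, k_3) = 0xE0E8
s_5 = Round(s_4, k_4) = 0x5B7A
s_6 = Round(s_5, k_5) = 0x2E14
s_7 = Round(s_6, k_6) = 0x13FB
s_8 = Round(s_7, k_7) = 0x7EDD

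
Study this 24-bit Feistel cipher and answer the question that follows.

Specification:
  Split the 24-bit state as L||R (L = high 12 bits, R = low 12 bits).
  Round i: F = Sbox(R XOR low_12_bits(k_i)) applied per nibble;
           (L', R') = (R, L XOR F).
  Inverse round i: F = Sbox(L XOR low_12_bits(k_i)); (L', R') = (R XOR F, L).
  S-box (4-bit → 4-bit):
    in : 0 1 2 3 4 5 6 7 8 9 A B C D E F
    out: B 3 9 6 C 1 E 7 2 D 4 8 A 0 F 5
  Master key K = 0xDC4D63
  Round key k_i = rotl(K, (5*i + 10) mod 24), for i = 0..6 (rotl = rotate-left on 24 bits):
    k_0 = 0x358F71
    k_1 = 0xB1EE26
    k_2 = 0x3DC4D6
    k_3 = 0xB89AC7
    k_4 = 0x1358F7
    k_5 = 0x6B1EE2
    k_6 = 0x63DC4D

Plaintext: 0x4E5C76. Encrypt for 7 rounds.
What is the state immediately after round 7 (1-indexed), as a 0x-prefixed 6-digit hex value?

0x44D971

s_0 = plaintext = 0x4E5C76
s_1 = Round(s_0, k_0) = 0xC76252
s_2 = Round(s_1, k_1) = 0x25260A
s_3 = Round(s_2, k_2) = 0x60AB58
s_4 = Round(s_3, k_3) = 0xB585DF
s_5 = Round(s_4, k_4) = 0x5DFBCA
s_6 = Round(s_5, k_5) = 0xBCA44D
s_7 = Round(s_6, k_6) = 0x44D971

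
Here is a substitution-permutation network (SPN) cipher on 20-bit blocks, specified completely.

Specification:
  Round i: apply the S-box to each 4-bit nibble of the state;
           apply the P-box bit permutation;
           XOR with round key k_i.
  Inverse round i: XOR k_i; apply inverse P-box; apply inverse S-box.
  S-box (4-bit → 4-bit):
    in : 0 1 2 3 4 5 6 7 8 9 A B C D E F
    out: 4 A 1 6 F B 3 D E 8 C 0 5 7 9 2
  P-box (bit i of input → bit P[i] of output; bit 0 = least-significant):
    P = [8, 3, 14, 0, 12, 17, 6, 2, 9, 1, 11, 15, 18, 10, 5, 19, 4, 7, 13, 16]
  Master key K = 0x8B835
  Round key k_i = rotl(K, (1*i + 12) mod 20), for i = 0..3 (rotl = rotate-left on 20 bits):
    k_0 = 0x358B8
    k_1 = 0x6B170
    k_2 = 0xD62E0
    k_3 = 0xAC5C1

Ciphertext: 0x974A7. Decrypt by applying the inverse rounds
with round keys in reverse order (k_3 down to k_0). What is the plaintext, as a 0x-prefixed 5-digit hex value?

s_0 = ciphertext = 0x974A7
s_1 = InvRound(s_0, k_3) = 0xA0142
s_2 = InvRound(s_1, k_2) = 0x8C6FC
s_3 = InvRound(s_2, k_1) = 0x3525D
s_4 = InvRound(s_3, k_0) = 0xF0CA9

0xF0CA9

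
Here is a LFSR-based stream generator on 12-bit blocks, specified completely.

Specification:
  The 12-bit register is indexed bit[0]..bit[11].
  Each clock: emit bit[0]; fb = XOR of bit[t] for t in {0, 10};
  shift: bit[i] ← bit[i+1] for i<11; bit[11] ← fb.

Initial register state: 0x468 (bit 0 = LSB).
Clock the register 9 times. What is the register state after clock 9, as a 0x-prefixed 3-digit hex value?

0x0EA

reg_0 = 0x468
clock 1: out=0, reg = 0xA34
clock 2: out=0, reg = 0x51A
clock 3: out=0, reg = 0xA8D
clock 4: out=1, reg = 0xD46
clock 5: out=0, reg = 0xEA3
clock 6: out=1, reg = 0x751
clock 7: out=1, reg = 0x3A8
clock 8: out=0, reg = 0x1D4
clock 9: out=0, reg = 0x0EA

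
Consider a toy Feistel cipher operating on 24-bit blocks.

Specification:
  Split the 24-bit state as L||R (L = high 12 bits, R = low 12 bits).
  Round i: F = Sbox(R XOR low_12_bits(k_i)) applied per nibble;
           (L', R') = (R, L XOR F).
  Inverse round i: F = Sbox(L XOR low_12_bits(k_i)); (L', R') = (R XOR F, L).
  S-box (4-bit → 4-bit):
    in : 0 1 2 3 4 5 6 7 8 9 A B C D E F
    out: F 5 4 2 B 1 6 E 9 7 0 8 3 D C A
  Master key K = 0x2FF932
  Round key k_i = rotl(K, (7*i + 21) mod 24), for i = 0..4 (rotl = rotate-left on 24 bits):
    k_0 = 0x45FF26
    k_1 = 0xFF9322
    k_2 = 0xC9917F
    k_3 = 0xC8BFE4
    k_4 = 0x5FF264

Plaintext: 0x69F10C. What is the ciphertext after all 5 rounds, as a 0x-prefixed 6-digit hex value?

0xE6F7FB

s_0 = plaintext = 0x69F10C
s_1 = Round(s_0, k_0) = 0x10CADF
s_2 = Round(s_1, k_1) = 0xADF6A1
s_3 = Round(s_2, k_2) = 0x6A1403
s_4 = Round(s_3, k_3) = 0x403E6F
s_5 = Round(s_4, k_4) = 0xE6F7FB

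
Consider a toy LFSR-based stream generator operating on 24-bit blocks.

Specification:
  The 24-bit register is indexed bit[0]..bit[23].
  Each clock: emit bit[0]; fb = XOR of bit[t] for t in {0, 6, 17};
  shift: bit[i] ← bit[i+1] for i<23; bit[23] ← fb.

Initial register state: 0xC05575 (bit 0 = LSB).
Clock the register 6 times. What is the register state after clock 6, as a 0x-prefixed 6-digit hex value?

0x030155

reg_0 = 0xC05575
clock 1: out=1, reg = 0x602ABA
clock 2: out=0, reg = 0x30155D
clock 3: out=1, reg = 0x180AAE
clock 4: out=0, reg = 0x0C0557
clock 5: out=1, reg = 0x0602AB
clock 6: out=1, reg = 0x030155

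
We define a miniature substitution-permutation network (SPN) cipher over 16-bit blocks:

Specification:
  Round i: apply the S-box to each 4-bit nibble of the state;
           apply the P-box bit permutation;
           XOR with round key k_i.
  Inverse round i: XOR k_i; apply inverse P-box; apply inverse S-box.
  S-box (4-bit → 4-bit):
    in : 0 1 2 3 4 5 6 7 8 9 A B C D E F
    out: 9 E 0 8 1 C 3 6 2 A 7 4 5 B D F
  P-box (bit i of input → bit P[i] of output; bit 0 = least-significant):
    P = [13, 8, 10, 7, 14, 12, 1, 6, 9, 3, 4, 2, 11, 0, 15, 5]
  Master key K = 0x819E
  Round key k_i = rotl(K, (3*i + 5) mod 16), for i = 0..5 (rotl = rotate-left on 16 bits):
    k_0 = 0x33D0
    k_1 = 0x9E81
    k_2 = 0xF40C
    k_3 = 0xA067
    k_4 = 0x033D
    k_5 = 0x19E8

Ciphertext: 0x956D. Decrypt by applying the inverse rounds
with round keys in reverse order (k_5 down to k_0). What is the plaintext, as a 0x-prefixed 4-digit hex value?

0xB704

s_0 = ciphertext = 0x956D
s_1 = InvRound(s_0, k_5) = 0xA325
s_2 = InvRound(s_1, k_4) = 0xB724
s_3 = InvRound(s_2, k_3) = 0x8417
s_4 = InvRound(s_3, k_2) = 0x87A4
s_5 = InvRound(s_4, k_1) = 0xD388
s_6 = InvRound(s_5, k_0) = 0xB704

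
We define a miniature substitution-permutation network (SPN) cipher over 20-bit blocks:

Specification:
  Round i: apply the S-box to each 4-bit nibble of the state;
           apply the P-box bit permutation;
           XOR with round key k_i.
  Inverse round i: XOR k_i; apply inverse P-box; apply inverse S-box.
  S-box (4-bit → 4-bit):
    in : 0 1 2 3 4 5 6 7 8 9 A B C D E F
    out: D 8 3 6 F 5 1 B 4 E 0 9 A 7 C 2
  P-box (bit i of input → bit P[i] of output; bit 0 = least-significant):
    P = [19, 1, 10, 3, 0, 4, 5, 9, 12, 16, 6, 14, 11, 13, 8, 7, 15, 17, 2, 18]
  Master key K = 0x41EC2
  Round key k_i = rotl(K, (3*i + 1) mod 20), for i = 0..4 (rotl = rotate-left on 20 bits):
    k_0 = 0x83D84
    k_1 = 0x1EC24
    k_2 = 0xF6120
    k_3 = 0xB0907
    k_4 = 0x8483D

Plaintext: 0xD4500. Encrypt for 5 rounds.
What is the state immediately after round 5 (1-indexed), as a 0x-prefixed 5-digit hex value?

0x7259C

s_0 = plaintext = 0xD4500
s_1 = Round(s_0, k_0) = 0x28269
s_2 = Round(s_1, k_1) = 0x2792F
s_3 = Round(s_2, k_2) = 0xC89F3
s_4 = Round(s_3, k_3) = 0xC4C55
s_5 = Round(s_4, k_4) = 0x7259C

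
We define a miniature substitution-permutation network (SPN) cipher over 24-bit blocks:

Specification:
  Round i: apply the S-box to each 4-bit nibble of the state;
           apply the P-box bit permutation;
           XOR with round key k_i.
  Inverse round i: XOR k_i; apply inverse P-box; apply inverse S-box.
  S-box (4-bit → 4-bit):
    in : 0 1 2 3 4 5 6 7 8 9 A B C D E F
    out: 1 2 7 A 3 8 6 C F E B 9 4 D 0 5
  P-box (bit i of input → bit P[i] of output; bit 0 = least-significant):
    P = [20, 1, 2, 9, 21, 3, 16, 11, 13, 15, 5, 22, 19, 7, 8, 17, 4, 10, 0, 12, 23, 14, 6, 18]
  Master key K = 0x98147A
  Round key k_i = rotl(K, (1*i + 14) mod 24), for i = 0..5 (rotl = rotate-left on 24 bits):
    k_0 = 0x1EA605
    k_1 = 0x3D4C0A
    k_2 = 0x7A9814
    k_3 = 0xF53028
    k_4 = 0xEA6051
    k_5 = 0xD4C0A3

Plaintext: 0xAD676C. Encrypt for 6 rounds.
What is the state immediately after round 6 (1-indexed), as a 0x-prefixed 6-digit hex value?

s_0 = plaintext = 0xAD676C
s_1 = Round(s_0, k_0) = 0xDBF7B8
s_2 = Round(s_1, k_1) = 0xC1577C
s_3 = Round(s_2, k_2) = 0x399470
s_4 = Round(s_3, k_3) = 0xE2CDA9
s_5 = Round(s_4, k_4) = 0x8A4F6E
s_6 = Round(s_5, k_5) = 0x59B45B

0x59B45B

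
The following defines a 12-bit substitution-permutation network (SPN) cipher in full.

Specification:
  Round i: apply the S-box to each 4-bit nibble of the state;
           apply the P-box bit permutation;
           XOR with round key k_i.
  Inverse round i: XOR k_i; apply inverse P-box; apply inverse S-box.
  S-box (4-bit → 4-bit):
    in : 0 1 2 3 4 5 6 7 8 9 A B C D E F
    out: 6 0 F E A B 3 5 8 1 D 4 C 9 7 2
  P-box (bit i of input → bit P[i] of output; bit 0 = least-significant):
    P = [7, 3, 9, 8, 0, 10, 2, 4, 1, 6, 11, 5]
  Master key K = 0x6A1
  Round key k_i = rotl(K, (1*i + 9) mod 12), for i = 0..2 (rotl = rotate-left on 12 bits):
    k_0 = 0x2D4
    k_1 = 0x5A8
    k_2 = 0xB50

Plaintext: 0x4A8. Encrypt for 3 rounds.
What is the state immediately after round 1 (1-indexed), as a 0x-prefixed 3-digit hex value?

s_0 = plaintext = 0x4A8
s_1 = Round(s_0, k_0) = 0x3A1
s_2 = Round(s_1, k_1) = 0xDDD
s_3 = Round(s_2, k_2) = 0xAE3

0x3A1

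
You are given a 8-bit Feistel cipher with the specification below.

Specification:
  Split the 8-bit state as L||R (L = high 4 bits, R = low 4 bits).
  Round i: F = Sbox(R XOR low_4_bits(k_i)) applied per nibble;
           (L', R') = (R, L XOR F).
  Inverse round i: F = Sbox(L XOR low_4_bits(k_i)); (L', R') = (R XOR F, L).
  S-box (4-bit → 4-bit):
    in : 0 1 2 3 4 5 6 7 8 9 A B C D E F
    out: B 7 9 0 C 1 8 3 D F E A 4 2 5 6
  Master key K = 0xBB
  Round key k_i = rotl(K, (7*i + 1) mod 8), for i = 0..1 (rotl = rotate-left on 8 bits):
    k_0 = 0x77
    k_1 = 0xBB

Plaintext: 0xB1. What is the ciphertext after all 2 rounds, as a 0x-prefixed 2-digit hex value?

s_0 = plaintext = 0xB1
s_1 = Round(s_0, k_0) = 0x13
s_2 = Round(s_1, k_1) = 0x3C

0x3C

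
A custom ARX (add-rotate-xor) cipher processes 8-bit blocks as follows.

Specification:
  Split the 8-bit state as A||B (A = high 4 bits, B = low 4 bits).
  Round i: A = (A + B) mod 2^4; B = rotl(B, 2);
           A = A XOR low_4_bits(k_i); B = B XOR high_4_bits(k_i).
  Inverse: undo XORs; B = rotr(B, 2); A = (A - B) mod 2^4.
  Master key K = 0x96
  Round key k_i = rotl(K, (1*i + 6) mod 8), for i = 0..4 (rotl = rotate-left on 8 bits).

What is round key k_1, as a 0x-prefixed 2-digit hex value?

K = 0x96
k_0 = rotl(K, (1*0+6) mod 8) = rotl(K, 6) = 0xA5
k_1 = rotl(K, (1*1+6) mod 8) = rotl(K, 7) = 0x4B

0x4B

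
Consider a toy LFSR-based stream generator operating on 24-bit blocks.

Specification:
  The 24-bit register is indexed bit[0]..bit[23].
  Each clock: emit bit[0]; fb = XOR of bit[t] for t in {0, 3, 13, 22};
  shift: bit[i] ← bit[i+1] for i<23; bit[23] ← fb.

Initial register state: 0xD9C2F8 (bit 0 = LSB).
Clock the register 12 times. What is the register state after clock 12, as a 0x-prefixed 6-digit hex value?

0x3E2D9C

reg_0 = 0xD9C2F8
clock 1: out=0, reg = 0x6CE17C
clock 2: out=0, reg = 0xB670BE
clock 3: out=0, reg = 0x5B385F
clock 4: out=1, reg = 0x2D9C2F
clock 5: out=1, reg = 0x16CE17
clock 6: out=1, reg = 0x8B670B
clock 7: out=1, reg = 0xC5B385
clock 8: out=1, reg = 0xE2D9C2
clock 9: out=0, reg = 0xF16CE1
clock 10: out=1, reg = 0xF8B670
clock 11: out=0, reg = 0x7C5B38
clock 12: out=0, reg = 0x3E2D9C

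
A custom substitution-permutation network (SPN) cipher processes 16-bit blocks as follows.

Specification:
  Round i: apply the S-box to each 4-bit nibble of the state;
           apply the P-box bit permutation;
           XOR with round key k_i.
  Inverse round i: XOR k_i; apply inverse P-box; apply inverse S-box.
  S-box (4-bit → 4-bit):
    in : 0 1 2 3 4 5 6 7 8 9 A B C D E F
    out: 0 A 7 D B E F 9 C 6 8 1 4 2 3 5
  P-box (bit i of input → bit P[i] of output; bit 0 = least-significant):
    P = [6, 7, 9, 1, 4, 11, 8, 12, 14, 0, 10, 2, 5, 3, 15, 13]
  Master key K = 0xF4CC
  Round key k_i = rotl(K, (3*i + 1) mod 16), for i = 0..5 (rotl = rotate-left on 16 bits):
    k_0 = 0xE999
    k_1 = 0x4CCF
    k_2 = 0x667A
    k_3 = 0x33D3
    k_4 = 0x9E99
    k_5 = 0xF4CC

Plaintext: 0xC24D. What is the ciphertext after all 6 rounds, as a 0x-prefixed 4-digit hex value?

s_0 = plaintext = 0xC24D
s_1 = Round(s_0, k_0) = 0x3508
s_2 = Round(s_1, k_1) = 0xEAE8
s_3 = Round(s_2, k_2) = 0x6C44
s_4 = Round(s_3, k_3) = 0x8F29
s_5 = Round(s_4, k_4) = 0x7109
s_6 = Round(s_5, k_5) = 0xD669

0xD669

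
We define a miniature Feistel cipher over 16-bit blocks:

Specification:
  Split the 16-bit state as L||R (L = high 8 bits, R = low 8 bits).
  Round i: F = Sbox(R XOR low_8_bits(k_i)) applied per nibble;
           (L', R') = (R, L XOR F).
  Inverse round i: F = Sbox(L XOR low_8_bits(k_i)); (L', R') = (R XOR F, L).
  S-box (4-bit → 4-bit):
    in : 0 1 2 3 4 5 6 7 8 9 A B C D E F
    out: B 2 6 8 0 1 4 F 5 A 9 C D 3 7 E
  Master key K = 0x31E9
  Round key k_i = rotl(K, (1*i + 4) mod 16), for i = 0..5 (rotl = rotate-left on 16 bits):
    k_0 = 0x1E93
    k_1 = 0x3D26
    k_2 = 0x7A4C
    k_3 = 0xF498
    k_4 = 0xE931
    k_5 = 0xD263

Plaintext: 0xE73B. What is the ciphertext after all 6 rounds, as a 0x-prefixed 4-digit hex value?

s_0 = plaintext = 0xE73B
s_1 = Round(s_0, k_0) = 0x3B72
s_2 = Round(s_1, k_1) = 0x722B
s_3 = Round(s_2, k_2) = 0x2B3D
s_4 = Round(s_3, k_3) = 0x3DBA
s_5 = Round(s_4, k_4) = 0xBA61
s_6 = Round(s_5, k_5) = 0x610C

0x610C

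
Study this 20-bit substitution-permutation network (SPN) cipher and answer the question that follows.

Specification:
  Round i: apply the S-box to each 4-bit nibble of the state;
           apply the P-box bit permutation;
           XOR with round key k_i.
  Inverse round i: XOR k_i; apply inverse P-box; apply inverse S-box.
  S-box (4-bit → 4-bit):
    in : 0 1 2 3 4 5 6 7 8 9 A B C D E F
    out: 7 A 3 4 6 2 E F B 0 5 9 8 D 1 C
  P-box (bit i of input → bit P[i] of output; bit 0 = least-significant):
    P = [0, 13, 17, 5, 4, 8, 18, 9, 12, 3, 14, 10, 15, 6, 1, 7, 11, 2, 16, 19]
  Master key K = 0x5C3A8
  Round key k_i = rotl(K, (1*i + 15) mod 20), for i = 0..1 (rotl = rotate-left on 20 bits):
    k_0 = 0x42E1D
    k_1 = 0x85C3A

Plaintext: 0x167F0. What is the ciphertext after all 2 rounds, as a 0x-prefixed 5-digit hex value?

0xD6263

s_0 = plaintext = 0x167F0
s_1 = Round(s_0, k_0) = 0xA58D2
s_2 = Round(s_1, k_1) = 0xD6263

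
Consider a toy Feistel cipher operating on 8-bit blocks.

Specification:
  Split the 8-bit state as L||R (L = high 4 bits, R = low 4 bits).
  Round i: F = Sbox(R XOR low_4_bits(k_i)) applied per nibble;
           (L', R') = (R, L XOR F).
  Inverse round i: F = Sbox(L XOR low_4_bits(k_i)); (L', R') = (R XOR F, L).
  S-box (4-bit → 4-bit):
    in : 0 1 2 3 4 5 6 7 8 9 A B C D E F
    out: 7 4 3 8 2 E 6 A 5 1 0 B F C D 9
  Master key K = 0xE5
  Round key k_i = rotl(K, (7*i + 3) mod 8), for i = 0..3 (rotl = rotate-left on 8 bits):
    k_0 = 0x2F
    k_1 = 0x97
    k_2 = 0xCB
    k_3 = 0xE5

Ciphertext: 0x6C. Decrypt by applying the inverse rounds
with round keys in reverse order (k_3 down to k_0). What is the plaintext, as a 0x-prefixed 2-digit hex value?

0x21

s_0 = ciphertext = 0x6C
s_1 = InvRound(s_0, k_3) = 0x46
s_2 = InvRound(s_1, k_2) = 0xF4
s_3 = InvRound(s_2, k_1) = 0x1F
s_4 = InvRound(s_3, k_0) = 0x21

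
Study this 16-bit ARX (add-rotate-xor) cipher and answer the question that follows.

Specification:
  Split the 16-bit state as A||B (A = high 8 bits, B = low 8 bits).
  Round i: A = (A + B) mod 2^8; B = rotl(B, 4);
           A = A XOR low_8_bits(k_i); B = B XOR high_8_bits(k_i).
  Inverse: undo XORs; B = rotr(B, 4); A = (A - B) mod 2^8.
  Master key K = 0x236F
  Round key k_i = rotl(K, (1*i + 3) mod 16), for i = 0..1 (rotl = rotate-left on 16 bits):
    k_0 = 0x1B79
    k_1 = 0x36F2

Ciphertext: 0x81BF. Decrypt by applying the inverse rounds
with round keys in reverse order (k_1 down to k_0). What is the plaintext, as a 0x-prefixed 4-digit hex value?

0x6A38

s_0 = ciphertext = 0x81BF
s_1 = InvRound(s_0, k_1) = 0xDB98
s_2 = InvRound(s_1, k_0) = 0x6A38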